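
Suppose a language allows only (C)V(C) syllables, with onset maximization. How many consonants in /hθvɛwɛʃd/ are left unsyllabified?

The consonants /h/, /θ/, /d/ cannot be parsed into a legal (C)V(C) syllable (at most one coda consonant is licensed; onsets are limited to one consonant).

3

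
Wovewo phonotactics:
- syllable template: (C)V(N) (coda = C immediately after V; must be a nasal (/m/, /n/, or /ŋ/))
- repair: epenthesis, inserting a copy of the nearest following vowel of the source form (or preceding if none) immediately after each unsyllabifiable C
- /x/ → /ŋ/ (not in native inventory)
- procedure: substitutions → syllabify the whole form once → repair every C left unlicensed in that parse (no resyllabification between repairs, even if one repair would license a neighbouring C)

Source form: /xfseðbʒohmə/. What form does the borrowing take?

ŋefeseðoboʒohəmə

Substitution: /x/ → /ŋ/, giving /ŋfseðbʒohmə/.
Under (C)V(N), the unsyllabifiable consonants are /ŋ/, /f/, /ð/, /b/, /h/ (only a nasal (/m/, /n/, or /ŋ/) is licensed in coda position; onsets are limited to one consonant).
Inserting the epenthetic vowel yields /ŋ/ → /ŋe/, /f/ → /fe/, /ð/ → /ðo/, /b/ → /bo/, /h/ → /hə/.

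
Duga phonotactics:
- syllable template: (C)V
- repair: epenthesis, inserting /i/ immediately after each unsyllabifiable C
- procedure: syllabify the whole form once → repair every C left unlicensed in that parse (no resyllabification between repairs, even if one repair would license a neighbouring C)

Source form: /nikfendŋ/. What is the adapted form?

The consonants /k/, /n/, /d/, /ŋ/ cannot be parsed into a legal (C)V syllable (no codas are permitted; onsets are limited to one consonant).
Inserting the epenthetic vowel yields /k/ → /ki/, /n/ → /ni/, /d/ → /di/, /ŋ/ → /ŋi/.

nikifenidiŋi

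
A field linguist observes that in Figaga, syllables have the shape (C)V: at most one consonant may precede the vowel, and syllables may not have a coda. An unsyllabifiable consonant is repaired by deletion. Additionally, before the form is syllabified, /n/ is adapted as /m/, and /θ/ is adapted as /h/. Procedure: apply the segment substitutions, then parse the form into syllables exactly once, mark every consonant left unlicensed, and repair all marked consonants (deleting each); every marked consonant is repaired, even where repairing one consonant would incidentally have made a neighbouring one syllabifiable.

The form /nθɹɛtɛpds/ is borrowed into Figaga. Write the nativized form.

ɹɛtɛ

Substitution: /n/ → /m/, /θ/ → /h/, giving /mhɹɛtɛpds/.
Syllabifying with onset maximization leaves /m/, /h/, /p/, /d/, /s/ stranded (no codas are permitted; onsets are limited to one consonant).
Each unlicensed consonant is deleted: /m/, /h/, /p/, /d/, /s/.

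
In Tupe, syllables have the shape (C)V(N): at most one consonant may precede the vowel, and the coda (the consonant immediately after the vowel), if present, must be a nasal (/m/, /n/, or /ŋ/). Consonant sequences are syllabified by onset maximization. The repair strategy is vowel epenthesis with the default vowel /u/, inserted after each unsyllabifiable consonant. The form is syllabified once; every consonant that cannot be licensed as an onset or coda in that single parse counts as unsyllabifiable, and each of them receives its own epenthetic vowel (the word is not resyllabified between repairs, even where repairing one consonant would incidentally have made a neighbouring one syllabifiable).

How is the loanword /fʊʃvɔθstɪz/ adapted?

The consonants /ʃ/, /θ/, /s/, /z/ cannot be parsed into a legal (C)V(N) syllable (only a nasal (/m/, /n/, or /ŋ/) is licensed in coda position; onsets are limited to one consonant).
Inserting the epenthetic vowel yields /ʃ/ → /ʃu/, /θ/ → /θu/, /s/ → /su/, /z/ → /zu/.

fʊʃuvɔθusutɪzu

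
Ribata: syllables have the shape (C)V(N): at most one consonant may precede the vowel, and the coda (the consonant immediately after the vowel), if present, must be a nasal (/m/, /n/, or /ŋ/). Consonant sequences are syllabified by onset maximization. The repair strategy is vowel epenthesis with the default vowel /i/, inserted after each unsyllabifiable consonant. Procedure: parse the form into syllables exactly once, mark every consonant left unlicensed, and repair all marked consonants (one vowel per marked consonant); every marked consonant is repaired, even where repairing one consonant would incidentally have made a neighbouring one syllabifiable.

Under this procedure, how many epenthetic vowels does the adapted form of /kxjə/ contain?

2

The unsyllabifiable consonants are /k/, /x/; each receives one epenthetic vowel.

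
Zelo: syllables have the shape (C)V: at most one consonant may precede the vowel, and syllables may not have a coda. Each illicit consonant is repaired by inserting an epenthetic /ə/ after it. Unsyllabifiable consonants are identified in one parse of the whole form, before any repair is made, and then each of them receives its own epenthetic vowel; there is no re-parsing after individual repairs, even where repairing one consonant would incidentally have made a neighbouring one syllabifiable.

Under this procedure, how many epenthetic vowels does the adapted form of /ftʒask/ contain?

4

The unsyllabifiable consonants are /f/, /t/, /s/, /k/; each receives one epenthetic vowel.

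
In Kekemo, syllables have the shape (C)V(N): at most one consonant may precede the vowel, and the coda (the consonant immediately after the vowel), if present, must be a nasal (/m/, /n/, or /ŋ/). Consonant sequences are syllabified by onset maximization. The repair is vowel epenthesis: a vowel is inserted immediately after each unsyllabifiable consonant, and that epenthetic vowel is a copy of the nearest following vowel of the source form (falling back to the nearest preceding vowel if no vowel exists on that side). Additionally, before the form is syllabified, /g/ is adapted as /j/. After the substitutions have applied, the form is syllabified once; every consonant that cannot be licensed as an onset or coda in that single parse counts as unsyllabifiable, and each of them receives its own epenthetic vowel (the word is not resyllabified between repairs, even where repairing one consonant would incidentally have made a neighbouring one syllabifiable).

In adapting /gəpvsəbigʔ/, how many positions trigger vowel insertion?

After substitution the input is /jəpvsəbijʔ/.
The unsyllabifiable consonants are /p/, /v/, /j/, /ʔ/; each receives one epenthetic vowel.

4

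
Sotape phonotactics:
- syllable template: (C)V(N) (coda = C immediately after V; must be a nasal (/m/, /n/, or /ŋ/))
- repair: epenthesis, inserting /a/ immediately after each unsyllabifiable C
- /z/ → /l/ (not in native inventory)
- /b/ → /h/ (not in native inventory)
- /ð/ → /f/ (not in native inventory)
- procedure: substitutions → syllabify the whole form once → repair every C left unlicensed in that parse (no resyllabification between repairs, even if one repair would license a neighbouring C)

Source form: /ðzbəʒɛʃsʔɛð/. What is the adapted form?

Substitution: /ð/ → /f/, /z/ → /l/, /b/ → /h/, giving /flhəʒɛʃsʔɛf/.
The consonants /f/, /l/, /ʃ/, /s/, /f/ cannot be parsed into a legal (C)V(N) syllable (only a nasal (/m/, /n/, or /ŋ/) is licensed in coda position; onsets are limited to one consonant).
Each unlicensed consonant becomes the onset of a new syllable: /f/ → /fa/, /l/ → /la/, /ʃ/ → /ʃa/, /s/ → /sa/, /f/ → /fa/.

falahəʒɛʃasaʔɛfa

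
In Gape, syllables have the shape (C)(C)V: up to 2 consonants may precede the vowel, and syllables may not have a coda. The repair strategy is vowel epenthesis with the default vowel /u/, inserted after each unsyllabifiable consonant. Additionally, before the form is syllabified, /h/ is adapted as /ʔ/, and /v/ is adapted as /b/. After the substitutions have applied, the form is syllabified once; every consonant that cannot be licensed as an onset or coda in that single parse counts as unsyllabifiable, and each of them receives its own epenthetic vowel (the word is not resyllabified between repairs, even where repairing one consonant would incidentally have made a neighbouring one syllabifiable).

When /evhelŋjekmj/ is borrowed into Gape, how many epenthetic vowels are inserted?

4

After substitution the input is /ebʔelŋjekmj/.
The unsyllabifiable consonants are /l/, /k/, /m/, /j/; each receives one epenthetic vowel.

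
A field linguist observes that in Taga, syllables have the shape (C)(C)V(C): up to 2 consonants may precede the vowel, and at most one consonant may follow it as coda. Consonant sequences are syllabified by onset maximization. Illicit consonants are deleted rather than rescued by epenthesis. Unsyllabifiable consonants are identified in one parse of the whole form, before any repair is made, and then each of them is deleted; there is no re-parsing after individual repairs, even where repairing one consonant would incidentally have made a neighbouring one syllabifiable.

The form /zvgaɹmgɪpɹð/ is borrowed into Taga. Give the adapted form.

vgaɹmgɪp

Syllabifying with onset maximization leaves /z/, /ɹ/, /ð/ stranded (at most one coda consonant is licensed; onsets may contain at most 2 consonants).
Deletion applies to /z/, /ɹ/, /ð/.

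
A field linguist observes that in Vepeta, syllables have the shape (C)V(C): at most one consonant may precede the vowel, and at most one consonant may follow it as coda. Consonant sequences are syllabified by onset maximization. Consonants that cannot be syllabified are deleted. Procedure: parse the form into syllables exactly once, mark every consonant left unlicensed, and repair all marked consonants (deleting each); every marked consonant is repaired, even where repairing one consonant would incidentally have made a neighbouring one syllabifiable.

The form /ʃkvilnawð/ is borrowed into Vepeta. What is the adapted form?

Under (C)V(C), the unsyllabifiable consonants are /ʃ/, /k/, /ð/ (at most one coda consonant is licensed; onsets are limited to one consonant).
Deleting the stranded consonants removes /ʃ/, /k/, /ð/.

vilnaw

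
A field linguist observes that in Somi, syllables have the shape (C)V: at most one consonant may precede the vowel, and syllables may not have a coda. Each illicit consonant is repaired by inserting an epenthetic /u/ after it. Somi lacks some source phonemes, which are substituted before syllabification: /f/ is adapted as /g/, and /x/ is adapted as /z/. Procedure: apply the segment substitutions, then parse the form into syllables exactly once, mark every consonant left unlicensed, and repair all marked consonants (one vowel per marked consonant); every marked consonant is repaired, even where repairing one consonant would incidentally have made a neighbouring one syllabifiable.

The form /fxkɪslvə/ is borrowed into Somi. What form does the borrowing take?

guzukɪsuluvə

Substitution: /f/ → /g/, /x/ → /z/, giving /gzkɪslvə/.
Under (C)V, the unsyllabifiable consonants are /g/, /z/, /s/, /l/ (no codas are permitted; onsets are limited to one consonant).
Inserting the epenthetic vowel yields /g/ → /gu/, /z/ → /zu/, /s/ → /su/, /l/ → /lu/.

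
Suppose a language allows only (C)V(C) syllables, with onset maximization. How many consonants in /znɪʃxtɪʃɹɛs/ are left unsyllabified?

The consonants /z/, /x/ cannot be parsed into a legal (C)V(C) syllable (at most one coda consonant is licensed; onsets are limited to one consonant).

2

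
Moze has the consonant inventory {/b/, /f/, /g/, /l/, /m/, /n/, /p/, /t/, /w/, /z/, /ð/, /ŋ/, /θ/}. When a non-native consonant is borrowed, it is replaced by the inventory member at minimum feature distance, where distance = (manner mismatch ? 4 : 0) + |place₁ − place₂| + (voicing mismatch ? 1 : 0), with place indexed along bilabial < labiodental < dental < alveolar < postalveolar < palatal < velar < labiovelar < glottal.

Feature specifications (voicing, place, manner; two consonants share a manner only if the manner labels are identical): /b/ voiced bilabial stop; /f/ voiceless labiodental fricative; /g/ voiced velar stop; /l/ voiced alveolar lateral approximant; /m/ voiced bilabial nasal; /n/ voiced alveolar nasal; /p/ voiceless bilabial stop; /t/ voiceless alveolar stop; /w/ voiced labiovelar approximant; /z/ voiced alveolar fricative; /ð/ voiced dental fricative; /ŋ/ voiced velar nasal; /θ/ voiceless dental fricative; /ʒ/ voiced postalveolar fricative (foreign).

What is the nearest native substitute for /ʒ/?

/z/ is closest: same manner (fricative), place distance 1 (postalveolar→alveolar), same voicing; total 1. Next closest is /ð/ at distance 2.

z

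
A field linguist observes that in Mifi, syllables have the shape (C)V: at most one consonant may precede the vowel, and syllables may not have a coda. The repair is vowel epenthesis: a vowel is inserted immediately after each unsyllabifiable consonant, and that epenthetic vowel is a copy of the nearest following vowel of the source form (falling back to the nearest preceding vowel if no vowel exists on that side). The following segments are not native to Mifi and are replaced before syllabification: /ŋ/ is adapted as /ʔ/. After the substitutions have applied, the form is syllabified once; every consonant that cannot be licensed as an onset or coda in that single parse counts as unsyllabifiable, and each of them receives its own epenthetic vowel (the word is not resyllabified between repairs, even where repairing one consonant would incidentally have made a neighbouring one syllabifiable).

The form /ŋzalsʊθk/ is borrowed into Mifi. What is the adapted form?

ʔazalʊsʊθʊkʊ

Substitution: /ŋ/ → /ʔ/, giving /ʔzalsʊθk/.
Syllabifying with onset maximization leaves /ʔ/, /l/, /θ/, /k/ stranded (no codas are permitted; onsets are limited to one consonant).
Inserting the epenthetic vowel yields /ʔ/ → /ʔa/, /l/ → /lʊ/, /θ/ → /θʊ/, /k/ → /kʊ/.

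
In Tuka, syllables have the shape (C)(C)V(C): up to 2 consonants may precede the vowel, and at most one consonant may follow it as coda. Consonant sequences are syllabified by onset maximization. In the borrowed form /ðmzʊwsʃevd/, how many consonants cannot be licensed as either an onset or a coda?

2

Syllabifying with onset maximization leaves /ð/, /d/ stranded (at most one coda consonant is licensed; onsets may contain at most 2 consonants).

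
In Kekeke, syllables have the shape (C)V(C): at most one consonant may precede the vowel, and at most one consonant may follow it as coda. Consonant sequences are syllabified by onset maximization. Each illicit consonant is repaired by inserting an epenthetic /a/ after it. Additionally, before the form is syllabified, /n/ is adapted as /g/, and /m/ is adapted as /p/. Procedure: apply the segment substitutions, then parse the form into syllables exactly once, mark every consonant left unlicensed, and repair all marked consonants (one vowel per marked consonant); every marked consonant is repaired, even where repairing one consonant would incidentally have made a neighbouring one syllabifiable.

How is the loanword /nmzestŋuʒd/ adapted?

Substitution: /n/ → /g/, /m/ → /p/, giving /gpzestŋuʒd/.
The consonants /g/, /p/, /t/, /d/ cannot be parsed into a legal (C)V(C) syllable (at most one coda consonant is licensed; onsets are limited to one consonant).
Epenthesis after each stranded consonant: /g/ → /ga/, /p/ → /pa/, /t/ → /ta/, /d/ → /da/.

gapazestaŋuʒda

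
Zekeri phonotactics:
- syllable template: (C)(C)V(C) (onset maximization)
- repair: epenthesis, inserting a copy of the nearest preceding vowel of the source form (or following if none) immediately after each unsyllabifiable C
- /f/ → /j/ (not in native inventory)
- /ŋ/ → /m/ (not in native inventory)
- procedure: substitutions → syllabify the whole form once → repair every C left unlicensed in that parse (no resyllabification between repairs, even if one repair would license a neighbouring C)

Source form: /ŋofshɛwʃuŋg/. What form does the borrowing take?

mojshɛwʃumgu

Substitution: /ŋ/ → /m/, /f/ → /j/, giving /mojshɛwʃumg/.
Under (C)(C)V(C), the unsyllabifiable consonants are /g/ (at most one coda consonant is licensed; onsets may contain at most 2 consonants).
Inserting the epenthetic vowel yields /g/ → /gu/.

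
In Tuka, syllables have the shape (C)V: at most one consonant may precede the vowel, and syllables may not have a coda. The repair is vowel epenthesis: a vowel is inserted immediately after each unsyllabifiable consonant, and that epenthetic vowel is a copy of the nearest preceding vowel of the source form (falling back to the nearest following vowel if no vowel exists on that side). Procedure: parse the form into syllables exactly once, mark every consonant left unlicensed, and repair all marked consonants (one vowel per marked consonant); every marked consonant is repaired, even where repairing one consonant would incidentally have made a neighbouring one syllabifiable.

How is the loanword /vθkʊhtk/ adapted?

vʊθʊkʊhʊtʊkʊ

The consonants /v/, /θ/, /h/, /t/, /k/ cannot be parsed into a legal (C)V syllable (no codas are permitted; onsets are limited to one consonant).
Inserting the epenthetic vowel yields /v/ → /vʊ/, /θ/ → /θʊ/, /h/ → /hʊ/, /t/ → /tʊ/, /k/ → /kʊ/.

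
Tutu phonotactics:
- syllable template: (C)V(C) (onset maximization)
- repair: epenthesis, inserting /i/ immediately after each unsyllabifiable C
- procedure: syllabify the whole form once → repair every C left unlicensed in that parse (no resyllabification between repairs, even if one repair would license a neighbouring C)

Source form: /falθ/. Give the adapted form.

falθi

Under (C)V(C), the unsyllabifiable consonants are /θ/ (at most one coda consonant is licensed; onsets are limited to one consonant).
Each unlicensed consonant becomes the onset of a new syllable: /θ/ → /θi/.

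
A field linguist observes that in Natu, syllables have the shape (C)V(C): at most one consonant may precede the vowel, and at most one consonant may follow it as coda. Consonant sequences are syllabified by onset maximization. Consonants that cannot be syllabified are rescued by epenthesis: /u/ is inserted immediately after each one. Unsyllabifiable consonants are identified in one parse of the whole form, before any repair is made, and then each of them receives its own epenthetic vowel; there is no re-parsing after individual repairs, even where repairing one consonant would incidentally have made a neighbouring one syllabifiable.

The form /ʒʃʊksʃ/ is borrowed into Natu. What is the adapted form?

Under (C)V(C), the unsyllabifiable consonants are /ʒ/, /s/, /ʃ/ (at most one coda consonant is licensed; onsets are limited to one consonant).
Epenthesis after each stranded consonant: /ʒ/ → /ʒu/, /s/ → /su/, /ʃ/ → /ʃu/.

ʒuʃʊksuʃu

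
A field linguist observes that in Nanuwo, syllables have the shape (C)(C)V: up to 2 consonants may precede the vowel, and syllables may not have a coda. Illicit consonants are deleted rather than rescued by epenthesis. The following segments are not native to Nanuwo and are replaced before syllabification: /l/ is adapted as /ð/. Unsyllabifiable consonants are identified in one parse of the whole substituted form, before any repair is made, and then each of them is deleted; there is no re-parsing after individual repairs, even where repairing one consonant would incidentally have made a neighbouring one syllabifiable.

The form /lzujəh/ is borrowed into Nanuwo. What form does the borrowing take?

ðzujə

Substitution: /l/ → /ð/, giving /ðzujəh/.
Syllabifying with onset maximization leaves /h/ stranded (no codas are permitted; onsets may contain at most 2 consonants).
Each unlicensed consonant is deleted: /h/.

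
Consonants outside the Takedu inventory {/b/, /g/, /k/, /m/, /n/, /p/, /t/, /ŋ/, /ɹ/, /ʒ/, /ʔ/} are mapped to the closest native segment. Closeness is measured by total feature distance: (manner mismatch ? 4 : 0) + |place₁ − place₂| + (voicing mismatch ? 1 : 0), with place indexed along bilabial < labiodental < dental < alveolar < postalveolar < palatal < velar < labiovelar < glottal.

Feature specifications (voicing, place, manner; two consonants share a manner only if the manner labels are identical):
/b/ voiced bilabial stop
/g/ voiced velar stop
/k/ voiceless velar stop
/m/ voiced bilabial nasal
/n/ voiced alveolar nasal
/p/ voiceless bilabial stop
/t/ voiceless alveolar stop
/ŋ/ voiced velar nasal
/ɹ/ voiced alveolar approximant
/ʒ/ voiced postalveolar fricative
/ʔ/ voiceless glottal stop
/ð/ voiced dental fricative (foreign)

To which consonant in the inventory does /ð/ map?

ʒ

/ʒ/ is closest: same manner (fricative), place distance 2 (dental→postalveolar), same voicing; total 2. Next closest is /n/ at distance 5.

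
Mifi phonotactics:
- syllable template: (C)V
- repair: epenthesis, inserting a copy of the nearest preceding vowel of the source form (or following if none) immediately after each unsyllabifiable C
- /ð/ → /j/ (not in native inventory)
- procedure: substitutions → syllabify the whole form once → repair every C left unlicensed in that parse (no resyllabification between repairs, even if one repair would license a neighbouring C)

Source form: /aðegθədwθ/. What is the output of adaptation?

ajegeθədəwəθə

Substitution: /ð/ → /j/, giving /ajegθədwθ/.
The consonants /g/, /d/, /w/, /θ/ cannot be parsed into a legal (C)V syllable (no codas are permitted; onsets are limited to one consonant).
Inserting the epenthetic vowel yields /g/ → /ge/, /d/ → /də/, /w/ → /wə/, /θ/ → /θə/.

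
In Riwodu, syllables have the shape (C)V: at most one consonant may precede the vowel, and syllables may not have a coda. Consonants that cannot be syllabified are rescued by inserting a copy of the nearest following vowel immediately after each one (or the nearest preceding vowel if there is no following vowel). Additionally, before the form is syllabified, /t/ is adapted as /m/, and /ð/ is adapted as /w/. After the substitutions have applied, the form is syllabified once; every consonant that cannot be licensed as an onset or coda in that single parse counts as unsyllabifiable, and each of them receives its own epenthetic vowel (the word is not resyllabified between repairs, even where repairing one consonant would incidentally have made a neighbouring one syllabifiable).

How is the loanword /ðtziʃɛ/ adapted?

wimiziʃɛ

Substitution: /ð/ → /w/, /t/ → /m/, giving /wmziʃɛ/.
Syllabifying with onset maximization leaves /w/, /m/ stranded (no codas are permitted; onsets are limited to one consonant).
Each unlicensed consonant becomes the onset of a new syllable: /w/ → /wi/, /m/ → /mi/.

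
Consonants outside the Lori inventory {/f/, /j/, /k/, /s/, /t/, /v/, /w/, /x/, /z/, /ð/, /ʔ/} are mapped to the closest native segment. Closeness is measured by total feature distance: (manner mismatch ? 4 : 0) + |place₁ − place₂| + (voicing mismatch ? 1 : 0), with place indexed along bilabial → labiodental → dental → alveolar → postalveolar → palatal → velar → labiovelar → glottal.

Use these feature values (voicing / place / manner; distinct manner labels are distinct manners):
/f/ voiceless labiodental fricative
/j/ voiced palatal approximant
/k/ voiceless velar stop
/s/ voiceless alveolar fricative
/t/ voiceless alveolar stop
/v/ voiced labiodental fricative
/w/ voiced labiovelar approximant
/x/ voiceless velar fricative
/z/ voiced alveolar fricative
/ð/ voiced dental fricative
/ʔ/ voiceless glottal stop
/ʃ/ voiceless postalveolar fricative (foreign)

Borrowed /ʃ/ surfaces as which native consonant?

/s/ is closest: same manner (fricative), place distance 1 (postalveolar→alveolar), same voicing; total 1. Next closest is /x/ at distance 2.

s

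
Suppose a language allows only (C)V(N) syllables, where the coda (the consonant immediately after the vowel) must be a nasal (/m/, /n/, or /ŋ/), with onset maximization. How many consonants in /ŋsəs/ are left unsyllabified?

Under (C)V(N), the unsyllabifiable consonants are /ŋ/, /s/ (only a nasal (/m/, /n/, or /ŋ/) is licensed in coda position; onsets are limited to one consonant).

2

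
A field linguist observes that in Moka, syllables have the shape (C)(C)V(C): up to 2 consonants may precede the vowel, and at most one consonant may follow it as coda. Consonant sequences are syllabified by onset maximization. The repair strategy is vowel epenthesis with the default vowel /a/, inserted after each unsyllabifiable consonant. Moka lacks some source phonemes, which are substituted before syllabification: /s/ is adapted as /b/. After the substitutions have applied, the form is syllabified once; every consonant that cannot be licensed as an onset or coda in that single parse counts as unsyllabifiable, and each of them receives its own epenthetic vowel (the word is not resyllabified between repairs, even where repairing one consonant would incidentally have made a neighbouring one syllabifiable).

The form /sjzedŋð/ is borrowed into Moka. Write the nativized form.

Substitution: /s/ → /b/, giving /bjzedŋð/.
Under (C)(C)V(C), the unsyllabifiable consonants are /b/, /ŋ/, /ð/ (at most one coda consonant is licensed; onsets may contain at most 2 consonants).
Inserting the epenthetic vowel yields /b/ → /ba/, /ŋ/ → /ŋa/, /ð/ → /ða/.

bajzedŋaða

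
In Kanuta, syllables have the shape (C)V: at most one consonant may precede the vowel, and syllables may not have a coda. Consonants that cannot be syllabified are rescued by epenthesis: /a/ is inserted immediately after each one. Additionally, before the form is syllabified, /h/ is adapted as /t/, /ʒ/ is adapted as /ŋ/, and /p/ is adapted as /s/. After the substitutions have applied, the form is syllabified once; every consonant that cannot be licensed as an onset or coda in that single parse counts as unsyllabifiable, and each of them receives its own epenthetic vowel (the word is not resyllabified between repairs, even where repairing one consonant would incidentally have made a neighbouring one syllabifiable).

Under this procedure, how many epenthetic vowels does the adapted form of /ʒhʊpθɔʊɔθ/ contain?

3

After substitution the input is /ŋtʊsθɔʊɔθ/.
The unsyllabifiable consonants are /ŋ/, /s/, /θ/; each receives one epenthetic vowel.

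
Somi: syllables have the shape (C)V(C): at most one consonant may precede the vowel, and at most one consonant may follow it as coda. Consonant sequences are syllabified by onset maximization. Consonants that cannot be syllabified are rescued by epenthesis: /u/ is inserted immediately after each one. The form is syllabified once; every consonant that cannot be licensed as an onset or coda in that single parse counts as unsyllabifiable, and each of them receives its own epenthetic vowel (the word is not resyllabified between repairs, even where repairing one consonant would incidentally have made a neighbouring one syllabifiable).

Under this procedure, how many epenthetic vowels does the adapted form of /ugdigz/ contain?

1

The unsyllabifiable consonants are /z/; each receives one epenthetic vowel.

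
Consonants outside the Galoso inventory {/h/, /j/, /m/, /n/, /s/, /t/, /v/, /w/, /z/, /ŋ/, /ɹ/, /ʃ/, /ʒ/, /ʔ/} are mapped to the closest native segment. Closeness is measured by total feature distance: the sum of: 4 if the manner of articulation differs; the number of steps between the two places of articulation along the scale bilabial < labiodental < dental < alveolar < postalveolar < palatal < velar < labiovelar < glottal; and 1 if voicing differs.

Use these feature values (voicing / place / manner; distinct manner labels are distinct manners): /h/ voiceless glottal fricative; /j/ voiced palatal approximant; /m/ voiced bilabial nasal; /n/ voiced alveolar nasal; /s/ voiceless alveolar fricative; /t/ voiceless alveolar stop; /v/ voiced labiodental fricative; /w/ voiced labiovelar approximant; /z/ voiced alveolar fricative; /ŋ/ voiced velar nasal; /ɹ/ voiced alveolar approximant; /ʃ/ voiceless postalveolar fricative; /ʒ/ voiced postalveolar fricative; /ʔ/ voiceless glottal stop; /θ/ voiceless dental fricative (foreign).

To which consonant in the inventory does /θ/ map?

/s/ is closest: same manner (fricative), place distance 1 (dental→alveolar), same voicing; total 1. Next closest is /v/ at distance 2.

s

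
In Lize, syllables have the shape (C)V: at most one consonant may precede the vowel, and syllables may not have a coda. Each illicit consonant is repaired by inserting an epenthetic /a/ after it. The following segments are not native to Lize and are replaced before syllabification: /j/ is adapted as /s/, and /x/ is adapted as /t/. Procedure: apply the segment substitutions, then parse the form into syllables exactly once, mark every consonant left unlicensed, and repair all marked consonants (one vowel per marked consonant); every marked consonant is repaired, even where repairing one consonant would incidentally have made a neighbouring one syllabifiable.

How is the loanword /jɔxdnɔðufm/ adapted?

Substitution: /j/ → /s/, /x/ → /t/, giving /sɔtdnɔðufm/.
The consonants /t/, /d/, /f/, /m/ cannot be parsed into a legal (C)V syllable (no codas are permitted; onsets are limited to one consonant).
Inserting the epenthetic vowel yields /t/ → /ta/, /d/ → /da/, /f/ → /fa/, /m/ → /ma/.

sɔtadanɔðufama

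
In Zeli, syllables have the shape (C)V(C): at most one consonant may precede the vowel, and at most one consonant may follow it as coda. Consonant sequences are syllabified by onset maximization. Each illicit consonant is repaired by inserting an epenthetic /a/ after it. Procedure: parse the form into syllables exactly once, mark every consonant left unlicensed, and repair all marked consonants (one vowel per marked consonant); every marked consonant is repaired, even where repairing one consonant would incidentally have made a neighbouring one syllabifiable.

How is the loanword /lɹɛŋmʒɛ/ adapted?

laɹɛŋmaʒɛ

Syllabifying with onset maximization leaves /l/, /m/ stranded (at most one coda consonant is licensed; onsets are limited to one consonant).
Epenthesis after each stranded consonant: /l/ → /la/, /m/ → /ma/.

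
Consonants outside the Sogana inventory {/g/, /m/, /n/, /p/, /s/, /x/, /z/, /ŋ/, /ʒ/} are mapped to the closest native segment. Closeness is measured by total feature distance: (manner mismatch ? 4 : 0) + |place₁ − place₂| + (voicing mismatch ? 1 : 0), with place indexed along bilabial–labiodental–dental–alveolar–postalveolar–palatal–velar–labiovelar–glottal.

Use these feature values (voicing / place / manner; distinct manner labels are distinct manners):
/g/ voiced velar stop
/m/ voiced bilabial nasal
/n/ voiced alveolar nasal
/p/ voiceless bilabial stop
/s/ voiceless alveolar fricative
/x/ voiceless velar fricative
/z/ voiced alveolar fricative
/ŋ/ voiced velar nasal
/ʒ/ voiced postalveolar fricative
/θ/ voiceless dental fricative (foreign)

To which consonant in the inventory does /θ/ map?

s

/s/ is closest: same manner (fricative), place distance 1 (dental→alveolar), same voicing; total 1. Next closest is /z/ at distance 2.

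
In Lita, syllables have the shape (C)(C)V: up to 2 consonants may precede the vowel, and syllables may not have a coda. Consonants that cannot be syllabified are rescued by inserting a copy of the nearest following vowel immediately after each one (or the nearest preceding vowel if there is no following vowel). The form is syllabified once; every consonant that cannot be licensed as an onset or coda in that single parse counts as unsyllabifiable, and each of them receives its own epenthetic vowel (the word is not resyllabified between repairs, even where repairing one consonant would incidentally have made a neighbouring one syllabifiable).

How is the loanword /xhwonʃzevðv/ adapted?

xohwoneʃzeveðeve

Under (C)(C)V, the unsyllabifiable consonants are /x/, /n/, /v/, /ð/, /v/ (no codas are permitted; onsets may contain at most 2 consonants).
Epenthesis after each stranded consonant: /x/ → /xo/, /n/ → /ne/, /v/ → /ve/, /ð/ → /ðe/, /v/ → /ve/.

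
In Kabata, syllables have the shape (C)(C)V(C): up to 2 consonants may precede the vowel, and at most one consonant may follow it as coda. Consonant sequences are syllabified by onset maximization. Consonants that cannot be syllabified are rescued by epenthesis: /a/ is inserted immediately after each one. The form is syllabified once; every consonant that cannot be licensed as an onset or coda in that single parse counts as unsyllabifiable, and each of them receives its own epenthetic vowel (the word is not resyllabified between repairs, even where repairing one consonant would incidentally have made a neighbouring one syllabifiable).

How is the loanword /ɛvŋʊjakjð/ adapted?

Under (C)(C)V(C), the unsyllabifiable consonants are /j/, /ð/ (at most one coda consonant is licensed; onsets may contain at most 2 consonants).
Epenthesis after each stranded consonant: /j/ → /ja/, /ð/ → /ða/.

ɛvŋʊjakjaða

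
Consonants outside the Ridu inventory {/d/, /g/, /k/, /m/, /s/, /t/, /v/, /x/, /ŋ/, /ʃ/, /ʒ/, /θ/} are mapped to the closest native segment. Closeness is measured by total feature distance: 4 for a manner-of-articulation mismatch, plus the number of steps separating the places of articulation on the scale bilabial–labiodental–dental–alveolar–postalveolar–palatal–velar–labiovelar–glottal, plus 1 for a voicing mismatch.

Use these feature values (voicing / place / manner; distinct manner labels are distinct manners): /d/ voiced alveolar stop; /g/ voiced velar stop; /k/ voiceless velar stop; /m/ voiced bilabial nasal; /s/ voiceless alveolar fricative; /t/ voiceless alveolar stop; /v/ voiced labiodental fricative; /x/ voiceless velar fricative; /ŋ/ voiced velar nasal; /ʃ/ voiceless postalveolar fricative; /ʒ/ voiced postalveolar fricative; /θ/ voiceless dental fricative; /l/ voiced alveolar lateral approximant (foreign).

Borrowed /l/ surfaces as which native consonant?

d

/d/ is closest: manner differs (lateral approximant→stop, +4), place distance 0 (alveolar→alveolar), same voicing; total 4. Next closest is /s/ at distance 5.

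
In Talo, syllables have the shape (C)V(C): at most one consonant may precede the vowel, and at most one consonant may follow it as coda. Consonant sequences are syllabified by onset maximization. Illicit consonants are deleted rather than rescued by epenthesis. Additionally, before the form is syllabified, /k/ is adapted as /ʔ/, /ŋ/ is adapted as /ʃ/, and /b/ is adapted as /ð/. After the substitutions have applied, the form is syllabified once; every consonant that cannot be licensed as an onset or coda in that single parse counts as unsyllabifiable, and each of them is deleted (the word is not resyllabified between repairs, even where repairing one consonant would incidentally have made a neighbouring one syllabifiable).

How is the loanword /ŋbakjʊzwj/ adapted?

Substitution: /ŋ/ → /ʃ/, /b/ → /ð/, /k/ → /ʔ/, giving /ʃðaʔjʊzwj/.
The consonants /ʃ/, /w/, /j/ cannot be parsed into a legal (C)V(C) syllable (at most one coda consonant is licensed; onsets are limited to one consonant).
Each unlicensed consonant is deleted: /ʃ/, /w/, /j/.

ðaʔjʊz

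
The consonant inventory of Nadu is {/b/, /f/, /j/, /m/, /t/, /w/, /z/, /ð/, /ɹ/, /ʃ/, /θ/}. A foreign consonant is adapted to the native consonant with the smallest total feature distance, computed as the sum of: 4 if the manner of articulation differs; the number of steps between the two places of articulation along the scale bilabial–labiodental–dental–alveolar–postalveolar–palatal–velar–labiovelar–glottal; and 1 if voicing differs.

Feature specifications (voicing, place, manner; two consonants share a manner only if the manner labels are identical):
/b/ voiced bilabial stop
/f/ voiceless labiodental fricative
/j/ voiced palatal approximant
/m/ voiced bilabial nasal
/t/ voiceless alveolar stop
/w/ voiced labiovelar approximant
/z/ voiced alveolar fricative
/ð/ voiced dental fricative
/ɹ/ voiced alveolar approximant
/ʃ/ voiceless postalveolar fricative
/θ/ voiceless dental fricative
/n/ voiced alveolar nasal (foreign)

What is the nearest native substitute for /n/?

m

/m/ is closest: same manner (nasal), place distance 3 (alveolar→bilabial), same voicing; total 3. Next closest is /z/ at distance 4.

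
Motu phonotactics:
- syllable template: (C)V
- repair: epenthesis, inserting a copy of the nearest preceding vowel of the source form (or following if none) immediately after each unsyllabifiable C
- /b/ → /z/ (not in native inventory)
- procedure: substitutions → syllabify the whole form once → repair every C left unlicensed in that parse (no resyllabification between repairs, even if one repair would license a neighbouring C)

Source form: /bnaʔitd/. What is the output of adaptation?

zanaʔitidi

Substitution: /b/ → /z/, giving /znaʔitd/.
Under (C)V, the unsyllabifiable consonants are /z/, /t/, /d/ (no codas are permitted; onsets are limited to one consonant).
Epenthesis after each stranded consonant: /z/ → /za/, /t/ → /ti/, /d/ → /di/.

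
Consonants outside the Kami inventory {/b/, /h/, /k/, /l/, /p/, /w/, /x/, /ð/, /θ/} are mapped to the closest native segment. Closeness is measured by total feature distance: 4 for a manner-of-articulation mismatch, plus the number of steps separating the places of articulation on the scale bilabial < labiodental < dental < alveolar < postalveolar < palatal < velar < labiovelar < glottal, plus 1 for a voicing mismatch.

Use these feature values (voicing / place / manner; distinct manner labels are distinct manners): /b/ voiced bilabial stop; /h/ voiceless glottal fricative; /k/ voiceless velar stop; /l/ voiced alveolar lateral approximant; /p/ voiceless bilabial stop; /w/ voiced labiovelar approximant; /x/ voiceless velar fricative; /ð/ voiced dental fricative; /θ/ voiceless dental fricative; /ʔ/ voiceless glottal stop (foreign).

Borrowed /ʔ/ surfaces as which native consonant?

k

/k/ is closest: same manner (stop), place distance 2 (glottal→velar), same voicing; total 2. Next closest is /h/ at distance 4.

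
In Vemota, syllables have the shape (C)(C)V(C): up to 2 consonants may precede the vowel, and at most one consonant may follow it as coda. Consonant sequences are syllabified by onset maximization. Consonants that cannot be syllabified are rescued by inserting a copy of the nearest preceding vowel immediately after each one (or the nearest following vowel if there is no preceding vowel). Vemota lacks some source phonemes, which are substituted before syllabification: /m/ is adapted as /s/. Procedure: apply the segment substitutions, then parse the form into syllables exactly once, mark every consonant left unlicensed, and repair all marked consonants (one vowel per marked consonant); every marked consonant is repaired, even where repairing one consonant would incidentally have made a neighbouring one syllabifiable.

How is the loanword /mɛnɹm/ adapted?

sɛnɹɛsɛ

Substitution: /m/ → /s/, giving /sɛnɹs/.
The consonants /ɹ/, /s/ cannot be parsed into a legal (C)(C)V(C) syllable (at most one coda consonant is licensed; onsets may contain at most 2 consonants).
Inserting the epenthetic vowel yields /ɹ/ → /ɹɛ/, /s/ → /sɛ/.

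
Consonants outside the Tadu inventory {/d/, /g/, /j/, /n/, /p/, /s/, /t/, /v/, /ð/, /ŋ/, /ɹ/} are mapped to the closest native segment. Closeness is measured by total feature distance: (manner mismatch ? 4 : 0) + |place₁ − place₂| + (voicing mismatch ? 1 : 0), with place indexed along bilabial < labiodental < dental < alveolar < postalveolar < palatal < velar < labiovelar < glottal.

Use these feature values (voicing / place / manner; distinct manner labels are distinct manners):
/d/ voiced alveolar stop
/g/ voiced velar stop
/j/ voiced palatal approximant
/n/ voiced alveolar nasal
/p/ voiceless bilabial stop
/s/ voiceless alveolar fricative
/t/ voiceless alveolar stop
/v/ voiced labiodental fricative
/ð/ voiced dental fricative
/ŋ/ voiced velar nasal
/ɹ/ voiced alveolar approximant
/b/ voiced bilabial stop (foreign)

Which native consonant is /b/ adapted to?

/p/ is closest: same manner (stop), place distance 0 (bilabial→bilabial), voicing differs (+1); total 1. Next closest is /d/ at distance 3.

p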